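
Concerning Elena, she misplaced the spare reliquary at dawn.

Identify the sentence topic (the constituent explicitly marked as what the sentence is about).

The construction explicitly marks "Elena" as what the sentence is about — the topic.
The remainder of the clause is the comment (what is said about the topic).

Elena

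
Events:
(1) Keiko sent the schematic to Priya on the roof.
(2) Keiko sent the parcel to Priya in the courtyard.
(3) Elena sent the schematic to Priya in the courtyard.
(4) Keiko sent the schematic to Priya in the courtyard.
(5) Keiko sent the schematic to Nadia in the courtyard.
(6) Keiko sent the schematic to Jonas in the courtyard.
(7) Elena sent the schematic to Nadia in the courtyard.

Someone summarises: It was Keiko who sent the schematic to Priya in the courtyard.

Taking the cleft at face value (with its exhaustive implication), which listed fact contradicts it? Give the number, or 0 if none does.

The cleft puts "Keiko" in focus and presupposes the open proposition with same thing, recipient, setting (the schematic / Priya / in the courtyard).
Exhaustivity: Keiko is the only agent satisfying that background.
Fact (3) shares the background but with agent = Elena; exhaustivity is violated.

3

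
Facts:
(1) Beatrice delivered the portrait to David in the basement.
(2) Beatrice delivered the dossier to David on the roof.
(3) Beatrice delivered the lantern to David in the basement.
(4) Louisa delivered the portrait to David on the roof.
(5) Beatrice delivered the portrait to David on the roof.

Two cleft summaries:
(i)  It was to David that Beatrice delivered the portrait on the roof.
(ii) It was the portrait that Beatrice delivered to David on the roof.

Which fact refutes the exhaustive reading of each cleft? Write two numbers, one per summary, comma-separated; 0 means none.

0, 2

(i): focus "David". No fact shares agent = Beatrice, thing = the portrait, setting = on the roof with a different recipient. 0.
(ii): focus "the portrait". Looking for agent = Beatrice, recipient = David, setting = on the roof with some other thing — fact (2) has the dossier there. Refuted.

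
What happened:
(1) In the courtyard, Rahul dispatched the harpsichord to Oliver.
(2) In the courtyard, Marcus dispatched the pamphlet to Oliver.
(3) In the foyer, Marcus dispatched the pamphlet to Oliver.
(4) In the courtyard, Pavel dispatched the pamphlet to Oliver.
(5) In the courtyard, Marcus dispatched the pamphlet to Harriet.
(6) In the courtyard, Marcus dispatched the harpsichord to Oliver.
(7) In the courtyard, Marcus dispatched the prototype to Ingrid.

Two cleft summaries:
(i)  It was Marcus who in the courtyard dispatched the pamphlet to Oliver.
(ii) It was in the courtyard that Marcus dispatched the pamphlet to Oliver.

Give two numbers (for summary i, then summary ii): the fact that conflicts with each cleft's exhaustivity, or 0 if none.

Summary (i) focuses "Marcus" (the agent); background thing = the pamphlet, recipient = Oliver, setting = in the courtyard. Fact (4) matches that background with agent = Pavel — refutes (i).
Summary (ii) focuses "in the courtyard" (the setting); background agent = Marcus, thing = the pamphlet, recipient = Oliver. Fact (3) matches that background with setting = in the foyer — refutes (ii).

4, 3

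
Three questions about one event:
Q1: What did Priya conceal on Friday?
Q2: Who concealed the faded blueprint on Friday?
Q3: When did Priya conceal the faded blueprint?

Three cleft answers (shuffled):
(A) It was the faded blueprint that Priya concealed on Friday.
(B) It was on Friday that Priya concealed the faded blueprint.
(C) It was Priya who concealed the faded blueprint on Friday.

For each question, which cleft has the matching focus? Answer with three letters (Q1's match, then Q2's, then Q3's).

ACB

Q1 asks about the direct object; cleft (A) focuses "the faded blueprint", which is the direct object — so Q1 → A.
Q2 asks about the subject (agent); cleft (C) focuses "Priya", which is the subject (agent) — so Q2 → C.
Q3 asks about the time; cleft (B) focuses "on Friday", which is the time — so Q3 → B.
Mapping: Q1→A, Q2→C, Q3→B.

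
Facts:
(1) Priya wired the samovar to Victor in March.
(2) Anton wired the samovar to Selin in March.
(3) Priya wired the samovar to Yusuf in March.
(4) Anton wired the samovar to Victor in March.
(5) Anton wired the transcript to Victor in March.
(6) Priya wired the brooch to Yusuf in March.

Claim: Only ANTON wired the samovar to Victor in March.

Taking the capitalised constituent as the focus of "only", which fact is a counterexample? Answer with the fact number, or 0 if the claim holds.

1

Focus (in capitals) is "Anton" — the agent. "Only" excludes alternative agents while holding fixed same thing, recipient, setting (the samovar / Victor / in March).
Fact (1) shares the background but differs in agent (Priya) — a counterexample.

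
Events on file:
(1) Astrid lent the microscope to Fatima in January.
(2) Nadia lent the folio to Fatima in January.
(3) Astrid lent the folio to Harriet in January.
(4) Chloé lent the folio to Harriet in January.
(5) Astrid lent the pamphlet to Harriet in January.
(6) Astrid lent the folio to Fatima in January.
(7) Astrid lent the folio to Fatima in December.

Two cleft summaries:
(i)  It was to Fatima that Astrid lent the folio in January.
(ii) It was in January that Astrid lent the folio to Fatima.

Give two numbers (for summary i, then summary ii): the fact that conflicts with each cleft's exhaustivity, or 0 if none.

Summary (i) focuses "Fatima" (the recipient); background same agent, thing, setting (Astrid / the folio / in January). Fact (3) matches that background with recipient = Harriet — refutes (i).
Summary (ii) focuses "in January" (the setting); background same agent, thing, recipient (Astrid / the folio / Fatima). Fact (7) matches that background with setting = in December — refutes (ii).

3, 7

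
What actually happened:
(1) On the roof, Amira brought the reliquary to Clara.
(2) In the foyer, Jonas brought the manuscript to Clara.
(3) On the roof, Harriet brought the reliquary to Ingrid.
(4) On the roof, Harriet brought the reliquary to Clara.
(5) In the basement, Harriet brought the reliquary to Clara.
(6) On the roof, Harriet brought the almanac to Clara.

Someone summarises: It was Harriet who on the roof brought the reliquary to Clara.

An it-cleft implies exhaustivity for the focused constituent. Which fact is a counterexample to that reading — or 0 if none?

1

The cleft puts "Harriet" in focus and presupposes the open proposition with thing = the reliquary, recipient = Clara, setting = on the roof.
The exhaustive reading says no other agent fits that background.
But fact (1) also has thing = the reliquary, recipient = Clara, setting = on the roof, with agent = Amira — so the exhaustive reading fails.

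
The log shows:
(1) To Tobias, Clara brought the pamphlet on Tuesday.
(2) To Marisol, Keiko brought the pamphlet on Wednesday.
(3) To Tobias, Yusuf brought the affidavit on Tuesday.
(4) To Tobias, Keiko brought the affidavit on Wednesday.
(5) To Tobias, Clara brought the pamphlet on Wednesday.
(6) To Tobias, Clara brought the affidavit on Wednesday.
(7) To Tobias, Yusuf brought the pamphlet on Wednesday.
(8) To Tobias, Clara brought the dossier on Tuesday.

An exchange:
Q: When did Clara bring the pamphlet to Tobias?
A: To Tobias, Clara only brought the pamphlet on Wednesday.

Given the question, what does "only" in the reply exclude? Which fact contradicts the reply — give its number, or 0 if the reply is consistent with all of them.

1

The question "When did ...?" targets the setting, so in the reply the focus falls on "on Wednesday".
So "only" ranges over settings; the rest (agent = Clara, thing = the pamphlet, recipient = Tobias) is presupposed.
Fact (1) shares the background with a different setting (on Tuesday) — counterexample.
(Fact (6) would refute a reading with focus on the thing — but that is not what the question asks.)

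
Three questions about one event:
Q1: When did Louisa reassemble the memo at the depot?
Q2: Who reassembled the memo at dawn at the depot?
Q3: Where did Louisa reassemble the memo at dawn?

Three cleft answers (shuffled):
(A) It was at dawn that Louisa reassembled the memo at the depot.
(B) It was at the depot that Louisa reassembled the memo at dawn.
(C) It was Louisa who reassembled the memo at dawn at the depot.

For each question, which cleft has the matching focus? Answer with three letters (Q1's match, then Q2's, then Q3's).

ACB

Q1 asks about the time; cleft (A) focuses "at dawn", which is the time — so Q1 → A.
Q2 asks about the subject (agent); cleft (C) focuses "Louisa", which is the subject (agent) — so Q2 → C.
Q3 asks about the location; cleft (B) focuses "at the depot", which is the location — so Q3 → B.
Mapping: Q1→A, Q2→C, Q3→B.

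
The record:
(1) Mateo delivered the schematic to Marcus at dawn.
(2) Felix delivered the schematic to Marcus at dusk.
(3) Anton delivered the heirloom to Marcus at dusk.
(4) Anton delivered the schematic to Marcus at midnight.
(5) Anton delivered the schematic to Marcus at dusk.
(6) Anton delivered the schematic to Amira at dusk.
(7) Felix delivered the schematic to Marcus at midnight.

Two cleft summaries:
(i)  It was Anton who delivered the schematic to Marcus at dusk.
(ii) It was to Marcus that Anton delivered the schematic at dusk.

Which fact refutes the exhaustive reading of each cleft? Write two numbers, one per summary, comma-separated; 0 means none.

Summary (i) focuses "Anton" (the agent); background same thing, recipient, setting (the schematic / Marcus / at dusk). Fact (2) matches that background with agent = Felix — refutes (i).
Summary (ii) focuses "Marcus" (the recipient); background same agent, thing, setting (Anton / the schematic / at dusk). Fact (6) matches that background with recipient = Amira — refutes (ii).

2, 6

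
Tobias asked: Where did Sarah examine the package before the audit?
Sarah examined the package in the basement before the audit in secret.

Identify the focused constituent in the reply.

The wh-word "where" asks about the location.
In the answer, "Sarah", "the package" and "before the audit" are given — repeated from the question.
"in secret" is also new, but it specifies the manner, which is not what the question asks about — so it is not the focus.
The constituent filling the location gap is "in the basement"; that is the focus.

in the basement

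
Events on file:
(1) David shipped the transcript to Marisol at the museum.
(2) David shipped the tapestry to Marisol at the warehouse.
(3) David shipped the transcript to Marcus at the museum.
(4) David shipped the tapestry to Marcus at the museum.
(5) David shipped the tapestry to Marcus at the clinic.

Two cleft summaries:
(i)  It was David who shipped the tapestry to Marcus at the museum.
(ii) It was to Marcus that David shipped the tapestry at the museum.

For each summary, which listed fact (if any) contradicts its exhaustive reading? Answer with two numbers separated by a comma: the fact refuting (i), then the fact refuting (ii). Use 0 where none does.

0, 0

(i): focus "David". No fact shares same thing, recipient, setting (the tapestry / Marcus / at the museum) with a different agent. 0.
(ii): focus "Marcus". No fact shares same agent, thing, setting (David / the tapestry / at the museum) with a different recipient. 0.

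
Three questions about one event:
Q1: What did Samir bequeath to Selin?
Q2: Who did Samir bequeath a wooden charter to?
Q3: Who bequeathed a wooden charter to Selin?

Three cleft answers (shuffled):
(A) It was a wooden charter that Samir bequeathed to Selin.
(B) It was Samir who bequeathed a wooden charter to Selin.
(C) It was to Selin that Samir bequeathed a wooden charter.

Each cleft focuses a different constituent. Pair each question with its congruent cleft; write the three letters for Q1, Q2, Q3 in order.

Q1 asks about the direct object; cleft (A) focuses "a wooden charter", which is the direct object — so Q1 → A.
Q2 asks about the recipient; cleft (C) focuses "to Selin", which is the recipient — so Q2 → C.
Q3 asks about the subject (agent); cleft (B) focuses "Samir", which is the subject (agent) — so Q3 → B.
Mapping: Q1→A, Q2→C, Q3→B.

ACB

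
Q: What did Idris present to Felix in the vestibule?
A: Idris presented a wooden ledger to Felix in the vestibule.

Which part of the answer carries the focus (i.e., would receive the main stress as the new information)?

The wh-word "what" asks about the direct object.
In the answer, "Idris", "to Felix" and "in the vestibule" are given — repeated from the question.
The constituent filling the direct object gap is "a wooden ledger"; that is the focus and would carry nuclear stress.

a wooden ledger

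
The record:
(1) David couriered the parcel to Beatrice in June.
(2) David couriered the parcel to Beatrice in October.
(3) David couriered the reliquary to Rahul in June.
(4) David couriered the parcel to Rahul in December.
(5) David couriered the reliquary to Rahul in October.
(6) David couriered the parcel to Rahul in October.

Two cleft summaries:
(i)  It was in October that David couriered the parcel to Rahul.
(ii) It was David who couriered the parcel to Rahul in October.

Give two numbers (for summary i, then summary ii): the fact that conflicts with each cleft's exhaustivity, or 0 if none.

(i): focus "in October". Looking for agent = David, thing = the parcel, recipient = Rahul with some other setting — fact (4) has in December there. Refuted.
(ii): focus "David". No fact shares thing = the parcel, recipient = Rahul, setting = in October with a different agent. 0.

4, 0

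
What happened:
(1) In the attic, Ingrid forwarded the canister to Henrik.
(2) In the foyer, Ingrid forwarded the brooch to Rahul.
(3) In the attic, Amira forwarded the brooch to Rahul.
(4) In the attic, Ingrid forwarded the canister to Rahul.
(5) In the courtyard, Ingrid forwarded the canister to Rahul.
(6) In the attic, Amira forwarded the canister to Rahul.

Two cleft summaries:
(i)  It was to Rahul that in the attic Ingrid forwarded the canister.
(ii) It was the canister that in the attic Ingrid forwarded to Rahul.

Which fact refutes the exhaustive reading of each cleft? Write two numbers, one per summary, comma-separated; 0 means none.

(i): focus "Rahul". Looking for same agent, thing, setting (Ingrid / the canister / in the attic) with some other recipient — fact (1) has Henrik there. Refuted.
(ii): focus "the canister". No fact shares same agent, recipient, setting (Ingrid / Rahul / in the attic) with a different thing. 0.

1, 0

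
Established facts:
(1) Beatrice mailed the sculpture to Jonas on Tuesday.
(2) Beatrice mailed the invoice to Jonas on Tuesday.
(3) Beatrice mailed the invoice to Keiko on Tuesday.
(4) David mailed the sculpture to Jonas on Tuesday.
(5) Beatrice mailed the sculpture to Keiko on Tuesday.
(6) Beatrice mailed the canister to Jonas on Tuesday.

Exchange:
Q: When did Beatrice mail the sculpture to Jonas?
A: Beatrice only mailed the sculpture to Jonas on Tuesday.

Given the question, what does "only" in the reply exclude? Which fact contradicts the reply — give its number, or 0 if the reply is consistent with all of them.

0

Answering "When did ...?" puts focus on the setting — here, "on Tuesday".
So "only" ranges over settings; the rest (agent = Beatrice, thing = the sculpture, recipient = Jonas) is presupposed.
No fact keeps agent = Beatrice, thing = the sculpture, recipient = Jonas while changing the setting; every other fact differs on something backgrounded. The reply stands.
(Fact (2) would refute a reading with focus on the thing — but that is not what the question asks.)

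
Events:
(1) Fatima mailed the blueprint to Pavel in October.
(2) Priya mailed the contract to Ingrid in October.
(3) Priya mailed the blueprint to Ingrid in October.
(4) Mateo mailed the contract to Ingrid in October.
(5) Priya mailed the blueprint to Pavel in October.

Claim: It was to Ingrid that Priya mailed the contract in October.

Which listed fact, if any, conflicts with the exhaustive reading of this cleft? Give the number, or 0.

The cleft puts "Ingrid" in focus and presupposes the open proposition with same agent, thing, setting (Priya / the contract / in October).
The exhaustive reading says no other recipient fits that background.
No listed fact matches the background with a different recipient. Exhaustivity holds.

0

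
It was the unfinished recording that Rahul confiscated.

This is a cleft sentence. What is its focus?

the unfinished recording

In an it-cleft "It was X that/who ...", the clefted constituent X is the focus; the that/who-clause expresses the presupposed open proposition.
Here the focus is "the unfinished recording". The backgrounded (presupposed) material includes "Rahul".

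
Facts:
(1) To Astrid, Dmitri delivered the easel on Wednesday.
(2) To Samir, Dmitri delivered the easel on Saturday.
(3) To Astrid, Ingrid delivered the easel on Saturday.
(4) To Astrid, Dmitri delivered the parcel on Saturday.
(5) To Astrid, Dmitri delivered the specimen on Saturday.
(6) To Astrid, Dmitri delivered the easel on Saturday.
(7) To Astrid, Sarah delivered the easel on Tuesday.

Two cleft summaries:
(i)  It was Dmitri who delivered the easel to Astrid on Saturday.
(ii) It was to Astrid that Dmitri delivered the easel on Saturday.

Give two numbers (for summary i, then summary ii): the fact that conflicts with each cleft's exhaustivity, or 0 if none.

(i): focus "Dmitri". Looking for thing = the easel, recipient = Astrid, setting = on Saturday with some other agent — fact (3) has Ingrid there. Refuted.
(ii): focus "Astrid". Looking for agent = Dmitri, thing = the easel, setting = on Saturday with some other recipient — fact (2) has Samir there. Refuted.

3, 2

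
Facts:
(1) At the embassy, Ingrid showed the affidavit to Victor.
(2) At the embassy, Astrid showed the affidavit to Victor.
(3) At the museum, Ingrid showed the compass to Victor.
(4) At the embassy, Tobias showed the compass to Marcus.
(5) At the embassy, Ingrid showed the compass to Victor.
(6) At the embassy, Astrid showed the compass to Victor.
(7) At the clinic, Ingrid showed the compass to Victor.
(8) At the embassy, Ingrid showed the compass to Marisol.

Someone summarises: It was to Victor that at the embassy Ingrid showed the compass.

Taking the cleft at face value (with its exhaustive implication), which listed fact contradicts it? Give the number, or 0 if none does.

The cleft puts "Victor" in focus and presupposes the open proposition with same agent, thing, setting (Ingrid / the compass / at the embassy).
Exhaustivity: Victor is the only recipient satisfying that background.
Fact (8) shares the background but with recipient = Marisol; exhaustivity is violated.

8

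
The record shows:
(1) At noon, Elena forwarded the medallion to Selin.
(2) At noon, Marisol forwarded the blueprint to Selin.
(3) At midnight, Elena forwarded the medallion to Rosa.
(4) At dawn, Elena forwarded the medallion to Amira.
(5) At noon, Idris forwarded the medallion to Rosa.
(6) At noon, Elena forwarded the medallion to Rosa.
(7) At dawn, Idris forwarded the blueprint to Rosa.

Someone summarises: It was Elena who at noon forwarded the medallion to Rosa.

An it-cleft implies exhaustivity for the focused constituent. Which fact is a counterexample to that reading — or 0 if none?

Focus of the cleft: "Elena" (the agent). Presupposed background: the medallion as thing and Rosa as recipient and at noon as setting.
The exhaustive reading says no other agent fits that background.
Fact (5) shares the background but with agent = Idris; exhaustivity is violated.

5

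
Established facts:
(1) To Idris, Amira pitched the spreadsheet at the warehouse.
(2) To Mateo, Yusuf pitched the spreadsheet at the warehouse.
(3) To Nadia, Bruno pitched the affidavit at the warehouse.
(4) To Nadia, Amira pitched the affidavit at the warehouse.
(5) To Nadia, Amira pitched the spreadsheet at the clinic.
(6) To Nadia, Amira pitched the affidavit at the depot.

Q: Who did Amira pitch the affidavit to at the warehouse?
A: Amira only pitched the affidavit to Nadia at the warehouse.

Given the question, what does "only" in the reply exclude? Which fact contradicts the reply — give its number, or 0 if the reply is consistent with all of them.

The question "Who did ... to ...?" targets the recipient, so in the reply the focus falls on "Nadia".
So "only" ranges over recipients; the rest (Amira as agent and the affidavit as thing and at the warehouse as setting) is presupposed.
No listed fact shares that background with another recipient. Nothing contradicts the reply.
(Fact (6) would refute a reading with focus on the setting — but that is not what the question asks.)

0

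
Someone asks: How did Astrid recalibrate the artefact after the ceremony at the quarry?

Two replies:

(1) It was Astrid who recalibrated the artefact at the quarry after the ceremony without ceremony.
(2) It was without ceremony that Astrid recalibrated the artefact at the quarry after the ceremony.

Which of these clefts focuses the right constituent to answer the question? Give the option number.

2

The question word "how" targets the manner.
Option (1) clefts "Astrid" — the subject (agent), not what was asked.
Option (2) clefts "without ceremony" — that matches what the question asks about.
So the congruent reply is (2).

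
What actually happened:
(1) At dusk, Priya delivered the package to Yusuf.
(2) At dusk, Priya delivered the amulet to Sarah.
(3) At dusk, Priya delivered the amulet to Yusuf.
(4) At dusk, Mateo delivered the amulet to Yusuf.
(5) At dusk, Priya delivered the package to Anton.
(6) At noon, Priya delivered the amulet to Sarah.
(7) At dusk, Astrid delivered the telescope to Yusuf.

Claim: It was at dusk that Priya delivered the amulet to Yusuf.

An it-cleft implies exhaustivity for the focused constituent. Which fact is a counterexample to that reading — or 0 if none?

The cleft puts "at dusk" in focus and presupposes the open proposition with same agent, thing, recipient (Priya / the amulet / Yusuf).
The exhaustive reading says no other setting fits that background.
No listed fact matches the background with a different setting. Exhaustivity holds.

0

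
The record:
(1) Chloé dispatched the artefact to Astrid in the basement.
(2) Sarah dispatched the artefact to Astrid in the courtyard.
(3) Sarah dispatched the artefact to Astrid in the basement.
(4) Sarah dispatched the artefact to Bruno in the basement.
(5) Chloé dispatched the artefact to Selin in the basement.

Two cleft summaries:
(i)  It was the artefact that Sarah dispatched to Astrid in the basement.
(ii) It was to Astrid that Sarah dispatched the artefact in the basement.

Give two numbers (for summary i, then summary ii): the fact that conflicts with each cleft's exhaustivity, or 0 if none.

(i): focus "the artefact". No fact shares same agent, recipient, setting (Sarah / Astrid / in the basement) with a different thing. 0.
(ii): focus "Astrid". Looking for same agent, thing, setting (Sarah / the artefact / in the basement) with some other recipient — fact (4) has Bruno there. Refuted.

0, 4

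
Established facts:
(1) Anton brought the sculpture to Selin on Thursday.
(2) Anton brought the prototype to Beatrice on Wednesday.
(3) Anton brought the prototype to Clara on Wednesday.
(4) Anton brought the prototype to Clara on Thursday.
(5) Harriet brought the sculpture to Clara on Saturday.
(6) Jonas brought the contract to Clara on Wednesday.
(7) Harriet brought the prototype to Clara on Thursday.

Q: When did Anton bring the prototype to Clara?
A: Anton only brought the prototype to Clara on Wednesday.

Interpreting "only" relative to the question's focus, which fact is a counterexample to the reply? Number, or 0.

4

The question "When did ...?" targets the setting, so in the reply the focus falls on "on Wednesday".
"Only" then excludes alternative settings while the background — same agent, thing, recipient (Anton / the prototype / Clara) — is held fixed.
Fact (4) keeps same agent, thing, recipient (Anton / the prototype / Clara) but has setting = on Thursday; that refutes the reply.
(Fact (2) would refute a reading with focus on the recipient — but that is not what the question asks.)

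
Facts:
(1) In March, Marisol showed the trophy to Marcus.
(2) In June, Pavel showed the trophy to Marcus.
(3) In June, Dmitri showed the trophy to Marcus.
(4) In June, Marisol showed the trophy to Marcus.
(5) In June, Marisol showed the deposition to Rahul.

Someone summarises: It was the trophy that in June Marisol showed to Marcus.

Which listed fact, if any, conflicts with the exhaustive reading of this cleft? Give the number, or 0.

The cleft puts "the trophy" in focus and presupposes the open proposition with Marisol as agent and Marcus as recipient and in June as setting.
The exhaustive reading says no other thing fits that background.
No listed fact matches the background with a different thing. Exhaustivity holds.

0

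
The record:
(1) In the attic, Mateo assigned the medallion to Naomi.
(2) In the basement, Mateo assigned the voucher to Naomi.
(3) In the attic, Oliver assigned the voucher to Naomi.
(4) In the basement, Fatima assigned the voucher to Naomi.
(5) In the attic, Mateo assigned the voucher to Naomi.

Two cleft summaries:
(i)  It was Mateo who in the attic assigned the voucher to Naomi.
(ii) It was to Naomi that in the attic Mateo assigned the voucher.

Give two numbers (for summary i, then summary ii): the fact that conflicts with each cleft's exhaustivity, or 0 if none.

(i): focus "Mateo". Looking for the voucher as thing and Naomi as recipient and in the attic as setting with some other agent — fact (3) has Oliver there. Refuted.
(ii): focus "Naomi". No fact shares Mateo as agent and the voucher as thing and in the attic as setting with a different recipient. 0.

3, 0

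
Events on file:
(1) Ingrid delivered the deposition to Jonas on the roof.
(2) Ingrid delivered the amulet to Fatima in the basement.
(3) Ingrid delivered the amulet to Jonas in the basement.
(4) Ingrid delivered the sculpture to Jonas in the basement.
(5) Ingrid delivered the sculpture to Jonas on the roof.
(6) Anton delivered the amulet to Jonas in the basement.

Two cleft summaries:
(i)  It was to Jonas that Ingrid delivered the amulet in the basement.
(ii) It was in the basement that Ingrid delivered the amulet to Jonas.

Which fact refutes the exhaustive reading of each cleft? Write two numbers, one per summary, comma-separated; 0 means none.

2, 0

Summary (i) focuses "Jonas" (the recipient); background same agent, thing, setting (Ingrid / the amulet / in the basement). Fact (2) matches that background with recipient = Fatima — refutes (i).
Summary (ii) focuses "in the basement" (the setting); background same agent, thing, recipient (Ingrid / the amulet / Jonas). No fact matches that background with a different setting, so 0.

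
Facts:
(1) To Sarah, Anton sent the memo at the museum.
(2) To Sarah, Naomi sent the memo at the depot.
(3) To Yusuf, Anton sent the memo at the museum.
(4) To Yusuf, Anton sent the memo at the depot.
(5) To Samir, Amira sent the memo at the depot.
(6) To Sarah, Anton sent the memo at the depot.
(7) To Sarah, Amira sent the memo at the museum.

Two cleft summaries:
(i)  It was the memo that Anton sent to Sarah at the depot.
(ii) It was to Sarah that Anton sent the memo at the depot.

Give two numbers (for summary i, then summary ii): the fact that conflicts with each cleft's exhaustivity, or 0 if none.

0, 4

(i): focus "the memo". No fact shares same agent, recipient, setting (Anton / Sarah / at the depot) with a different thing. 0.
(ii): focus "Sarah". Looking for same agent, thing, setting (Anton / the memo / at the depot) with some other recipient — fact (4) has Yusuf there. Refuted.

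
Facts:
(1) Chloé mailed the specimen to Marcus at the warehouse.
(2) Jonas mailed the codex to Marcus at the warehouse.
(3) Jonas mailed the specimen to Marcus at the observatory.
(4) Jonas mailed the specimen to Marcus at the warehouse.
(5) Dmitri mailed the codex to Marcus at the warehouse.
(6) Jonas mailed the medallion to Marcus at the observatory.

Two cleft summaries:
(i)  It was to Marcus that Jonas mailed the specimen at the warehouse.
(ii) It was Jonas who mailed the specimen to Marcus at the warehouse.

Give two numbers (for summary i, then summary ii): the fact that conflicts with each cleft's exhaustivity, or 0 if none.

Summary (i) focuses "Marcus" (the recipient); background Jonas as agent and the specimen as thing and at the warehouse as setting. No fact matches that background with a different recipient, so 0.
Summary (ii) focuses "Jonas" (the agent); background the specimen as thing and Marcus as recipient and at the warehouse as setting. Fact (1) matches that background with agent = Chloé — refutes (ii).

0, 1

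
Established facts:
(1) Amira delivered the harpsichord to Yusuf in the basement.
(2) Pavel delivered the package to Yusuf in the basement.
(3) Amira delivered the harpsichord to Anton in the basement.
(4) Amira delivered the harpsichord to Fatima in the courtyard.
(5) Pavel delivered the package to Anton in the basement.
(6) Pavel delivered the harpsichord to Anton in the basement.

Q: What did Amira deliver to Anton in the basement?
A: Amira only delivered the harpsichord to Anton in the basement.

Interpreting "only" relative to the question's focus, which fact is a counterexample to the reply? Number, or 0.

Answering "What did ...?" puts focus on the thing — here, "the harpsichord".
"Only" then excludes alternative things while the background — agent = Amira, recipient = Anton, setting = in the basement — is held fixed.
No fact keeps agent = Amira, recipient = Anton, setting = in the basement while changing the thing; every other fact differs on something backgrounded. The reply stands.
(Fact (1) would refute a reading with focus on the recipient — but that is not what the question asks.)

0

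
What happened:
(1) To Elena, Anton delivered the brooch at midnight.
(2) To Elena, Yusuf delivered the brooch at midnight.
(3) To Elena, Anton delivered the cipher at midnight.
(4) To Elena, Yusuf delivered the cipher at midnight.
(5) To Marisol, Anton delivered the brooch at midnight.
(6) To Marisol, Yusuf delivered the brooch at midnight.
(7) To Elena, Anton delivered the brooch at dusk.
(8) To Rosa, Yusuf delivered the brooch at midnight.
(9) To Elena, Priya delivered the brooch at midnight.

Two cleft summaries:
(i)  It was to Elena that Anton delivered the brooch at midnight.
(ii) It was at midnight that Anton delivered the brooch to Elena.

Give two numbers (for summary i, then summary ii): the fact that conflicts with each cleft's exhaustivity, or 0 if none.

5, 7

(i): focus "Elena". Looking for same agent, thing, setting (Anton / the brooch / at midnight) with some other recipient — fact (5) has Marisol there. Refuted.
(ii): focus "at midnight". Looking for same agent, thing, recipient (Anton / the brooch / Elena) with some other setting — fact (7) has at dusk there. Refuted.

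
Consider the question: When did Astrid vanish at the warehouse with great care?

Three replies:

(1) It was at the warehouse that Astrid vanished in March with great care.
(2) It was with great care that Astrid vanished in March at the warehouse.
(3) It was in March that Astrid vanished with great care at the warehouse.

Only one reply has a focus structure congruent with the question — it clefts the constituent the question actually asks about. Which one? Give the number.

3

The question word "when" targets the time.
Option (1) clefts "at the warehouse" — the location, not what was asked.
Option (2) clefts "with great care" — the manner, not what was asked.
Option (3) clefts "in March" — that matches what the question asks about.
So the congruent reply is (3).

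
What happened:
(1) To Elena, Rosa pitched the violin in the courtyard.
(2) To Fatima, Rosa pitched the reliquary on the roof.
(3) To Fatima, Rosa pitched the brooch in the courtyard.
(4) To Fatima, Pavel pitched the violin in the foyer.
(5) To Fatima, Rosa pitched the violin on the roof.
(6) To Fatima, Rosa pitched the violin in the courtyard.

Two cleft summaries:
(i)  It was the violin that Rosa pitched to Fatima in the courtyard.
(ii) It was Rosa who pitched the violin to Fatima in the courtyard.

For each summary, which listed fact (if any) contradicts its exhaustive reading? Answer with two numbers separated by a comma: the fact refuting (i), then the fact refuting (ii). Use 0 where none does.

Summary (i) focuses "the violin" (the thing); background Rosa as agent and Fatima as recipient and in the courtyard as setting. Fact (3) matches that background with thing = the brooch — refutes (i).
Summary (ii) focuses "Rosa" (the agent); background the violin as thing and Fatima as recipient and in the courtyard as setting. No fact matches that background with a different agent, so 0.

3, 0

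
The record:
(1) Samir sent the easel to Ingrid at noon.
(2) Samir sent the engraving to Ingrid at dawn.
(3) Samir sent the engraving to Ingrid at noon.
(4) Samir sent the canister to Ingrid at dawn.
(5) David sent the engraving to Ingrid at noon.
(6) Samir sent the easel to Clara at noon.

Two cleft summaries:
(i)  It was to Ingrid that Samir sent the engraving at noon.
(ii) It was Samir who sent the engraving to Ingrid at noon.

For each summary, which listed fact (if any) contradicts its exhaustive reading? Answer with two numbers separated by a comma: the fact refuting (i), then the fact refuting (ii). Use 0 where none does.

(i): focus "Ingrid". No fact shares same agent, thing, setting (Samir / the engraving / at noon) with a different recipient. 0.
(ii): focus "Samir". Looking for same thing, recipient, setting (the engraving / Ingrid / at noon) with some other agent — fact (5) has David there. Refuted.

0, 5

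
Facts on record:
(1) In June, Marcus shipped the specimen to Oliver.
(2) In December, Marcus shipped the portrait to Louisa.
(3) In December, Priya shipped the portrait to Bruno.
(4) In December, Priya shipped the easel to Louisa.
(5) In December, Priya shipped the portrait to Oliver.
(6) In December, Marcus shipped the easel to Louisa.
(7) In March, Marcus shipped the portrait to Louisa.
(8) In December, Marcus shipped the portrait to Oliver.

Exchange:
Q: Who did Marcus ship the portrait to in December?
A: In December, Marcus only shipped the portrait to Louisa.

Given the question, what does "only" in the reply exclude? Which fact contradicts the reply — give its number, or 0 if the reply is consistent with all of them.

8

Answering "Who did ... to ...?" puts focus on the recipient — here, "Louisa".
"Only" then excludes alternative recipients while the background — Marcus as agent and the portrait as thing and in December as setting — is held fixed.
Fact (8) keeps Marcus as agent and the portrait as thing and in December as setting but has recipient = Oliver; that refutes the reply.
(Fact (6) would refute a reading with focus on the thing — but that is not what the question asks.)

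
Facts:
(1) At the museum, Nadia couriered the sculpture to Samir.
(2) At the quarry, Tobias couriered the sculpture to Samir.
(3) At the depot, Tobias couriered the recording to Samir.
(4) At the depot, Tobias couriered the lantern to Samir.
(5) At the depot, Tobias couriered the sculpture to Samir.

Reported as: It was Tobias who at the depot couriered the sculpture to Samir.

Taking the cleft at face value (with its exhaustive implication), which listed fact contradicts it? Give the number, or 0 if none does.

0

Focus of the cleft: "Tobias" (the agent). Presupposed background: thing = the sculpture, recipient = Samir, setting = at the depot.
Exhaustivity: Tobias is the only agent satisfying that background.
No listed fact matches the background with a different agent. Exhaustivity holds.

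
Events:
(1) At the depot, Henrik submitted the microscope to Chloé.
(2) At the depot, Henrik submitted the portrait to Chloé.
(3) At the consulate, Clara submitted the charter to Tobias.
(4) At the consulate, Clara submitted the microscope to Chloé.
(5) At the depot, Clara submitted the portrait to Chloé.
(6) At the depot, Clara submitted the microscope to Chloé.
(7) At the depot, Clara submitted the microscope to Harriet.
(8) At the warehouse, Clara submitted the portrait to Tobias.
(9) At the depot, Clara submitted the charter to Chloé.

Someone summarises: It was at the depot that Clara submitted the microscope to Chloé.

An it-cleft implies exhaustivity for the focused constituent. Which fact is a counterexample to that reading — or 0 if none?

4

The cleft puts "at the depot" in focus and presupposes the open proposition with Clara as agent and the microscope as thing and Chloé as recipient.
Exhaustivity: at the depot is the only setting satisfying that background.
Fact (4) shares the background but with setting = at the consulate; exhaustivity is violated.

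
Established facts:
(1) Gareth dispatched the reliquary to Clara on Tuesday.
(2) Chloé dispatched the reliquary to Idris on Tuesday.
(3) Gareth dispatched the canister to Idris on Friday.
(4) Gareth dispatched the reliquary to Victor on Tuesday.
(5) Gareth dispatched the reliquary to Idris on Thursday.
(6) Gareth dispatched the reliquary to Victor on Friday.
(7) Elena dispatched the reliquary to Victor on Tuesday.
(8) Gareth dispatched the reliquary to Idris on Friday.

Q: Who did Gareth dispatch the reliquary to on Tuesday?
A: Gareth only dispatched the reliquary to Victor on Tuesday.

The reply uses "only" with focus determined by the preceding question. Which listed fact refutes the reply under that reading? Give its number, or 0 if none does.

Answering "Who did ... to ...?" puts focus on the recipient — here, "Victor".
"Only" then excludes alternative recipients while the background — same agent, thing, setting (Gareth / the reliquary / on Tuesday) — is held fixed.
Fact (1) shares the background with a different recipient (Clara) — counterexample.
(Fact (6) would refute a reading with focus on the setting — but that is not what the question asks.)

1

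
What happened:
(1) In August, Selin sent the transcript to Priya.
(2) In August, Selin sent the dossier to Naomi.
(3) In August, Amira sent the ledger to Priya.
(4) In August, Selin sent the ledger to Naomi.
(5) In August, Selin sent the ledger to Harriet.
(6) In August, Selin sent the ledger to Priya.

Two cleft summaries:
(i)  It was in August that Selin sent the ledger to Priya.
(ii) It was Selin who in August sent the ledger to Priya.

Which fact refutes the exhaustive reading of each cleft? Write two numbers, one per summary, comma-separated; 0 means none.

(i): focus "in August". No fact shares agent = Selin, thing = the ledger, recipient = Priya with a different setting. 0.
(ii): focus "Selin". Looking for thing = the ledger, recipient = Priya, setting = in August with some other agent — fact (3) has Amira there. Refuted.

0, 3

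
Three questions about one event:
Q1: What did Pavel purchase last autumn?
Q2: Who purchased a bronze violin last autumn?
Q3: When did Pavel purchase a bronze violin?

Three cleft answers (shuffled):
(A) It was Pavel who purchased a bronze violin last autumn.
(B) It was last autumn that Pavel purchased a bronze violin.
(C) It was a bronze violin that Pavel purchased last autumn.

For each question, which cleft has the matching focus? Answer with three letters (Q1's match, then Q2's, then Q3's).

Q1 asks about the direct object; cleft (C) focuses "a bronze violin", which is the direct object — so Q1 → C.
Q2 asks about the subject (agent); cleft (A) focuses "Pavel", which is the subject (agent) — so Q2 → A.
Q3 asks about the time; cleft (B) focuses "last autumn", which is the time — so Q3 → B.
Mapping: Q1→C, Q2→A, Q3→B.

CAB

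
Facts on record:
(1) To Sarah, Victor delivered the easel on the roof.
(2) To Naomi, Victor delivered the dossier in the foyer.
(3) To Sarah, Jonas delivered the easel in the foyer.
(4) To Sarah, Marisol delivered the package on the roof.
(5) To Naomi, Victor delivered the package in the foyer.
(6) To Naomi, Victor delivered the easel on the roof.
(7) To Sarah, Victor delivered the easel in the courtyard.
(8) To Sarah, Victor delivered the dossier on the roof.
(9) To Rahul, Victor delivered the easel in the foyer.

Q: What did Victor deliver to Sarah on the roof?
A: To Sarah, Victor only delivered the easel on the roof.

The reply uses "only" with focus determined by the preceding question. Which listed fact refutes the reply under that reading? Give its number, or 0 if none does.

8

The question "What did ...?" targets the thing, so in the reply the focus falls on "the easel".
"Only" then excludes alternative things while the background — same agent, recipient, setting (Victor / Sarah / on the roof) — is held fixed.
Fact (8) shares the background with a different thing (the dossier) — counterexample.
(Fact (7) would refute a reading with focus on the setting — but that is not what the question asks.)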